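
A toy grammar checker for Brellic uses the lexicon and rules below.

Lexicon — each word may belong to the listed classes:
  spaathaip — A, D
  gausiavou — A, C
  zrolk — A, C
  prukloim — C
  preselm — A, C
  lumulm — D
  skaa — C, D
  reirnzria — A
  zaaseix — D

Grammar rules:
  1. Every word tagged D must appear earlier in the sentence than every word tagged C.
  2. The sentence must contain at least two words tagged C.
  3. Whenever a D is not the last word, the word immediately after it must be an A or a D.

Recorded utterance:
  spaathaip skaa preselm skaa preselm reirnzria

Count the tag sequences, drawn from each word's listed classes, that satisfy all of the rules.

Candidates per position — 1:spaathaip {A,D}; 2:skaa {C,D}; 3:preselm {A,C}; 4:skaa {C,D}; 5:preselm {A,C}; 6:reirnzria {A}.
There are 32 candidate sequences in total.
Checking each against the rules leaves 6 sequences.
Count = 6.

6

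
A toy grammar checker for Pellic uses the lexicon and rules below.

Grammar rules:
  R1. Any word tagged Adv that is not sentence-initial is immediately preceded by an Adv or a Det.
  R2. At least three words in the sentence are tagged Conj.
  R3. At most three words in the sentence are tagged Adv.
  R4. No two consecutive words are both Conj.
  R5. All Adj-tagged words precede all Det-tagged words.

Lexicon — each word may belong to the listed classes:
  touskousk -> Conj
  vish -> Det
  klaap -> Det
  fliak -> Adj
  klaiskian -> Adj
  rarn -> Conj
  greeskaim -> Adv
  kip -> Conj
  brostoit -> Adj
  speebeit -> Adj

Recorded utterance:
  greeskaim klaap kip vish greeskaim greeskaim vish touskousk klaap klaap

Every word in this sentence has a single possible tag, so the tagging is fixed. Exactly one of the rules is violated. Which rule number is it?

2

Fixed tagging: Adv Det Conj Det Adv Adv Det Conj Det Det.
Checking each rule: R1 ok, R2 fails, R3 ok, R4 ok, R5 ok.
Only rule 2 fails.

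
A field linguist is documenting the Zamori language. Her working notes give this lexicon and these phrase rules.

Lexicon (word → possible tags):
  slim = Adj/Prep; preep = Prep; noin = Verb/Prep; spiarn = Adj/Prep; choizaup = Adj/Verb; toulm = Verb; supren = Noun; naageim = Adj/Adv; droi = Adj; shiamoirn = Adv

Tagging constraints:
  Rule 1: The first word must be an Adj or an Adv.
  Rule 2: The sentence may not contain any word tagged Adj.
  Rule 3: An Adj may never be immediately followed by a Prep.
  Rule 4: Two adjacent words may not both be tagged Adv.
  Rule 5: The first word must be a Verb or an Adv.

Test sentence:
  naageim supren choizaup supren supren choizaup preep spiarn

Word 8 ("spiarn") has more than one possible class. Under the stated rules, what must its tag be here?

Prep

Candidates per position — 1:naageim {Adj,Adv}; 2:supren {Noun}; 3:choizaup {Adj,Verb}; 4:supren {Noun}; 5:supren {Noun}; 6:choizaup {Adj,Verb}; 7:preep {Prep}; 8:spiarn {Adj,Prep}.
At position 1, choosing Adj makes rule 2 impossible to satisfy; hence Adv.
At position 3, choosing Adj makes rule 2 impossible to satisfy; hence Verb.
At position 6, choosing Adj makes rule 2 impossible to satisfy; hence Verb.
At position 8, choosing Adj makes rule 2 impossible to satisfy; hence Prep.
The unique satisfying tagging is: Adv Noun Verb Noun Noun Verb Prep Prep.
Check: rule 1 satisfied; rule 2 satisfied; rule 3 satisfied; rule 4 satisfied; rule 5 satisfied.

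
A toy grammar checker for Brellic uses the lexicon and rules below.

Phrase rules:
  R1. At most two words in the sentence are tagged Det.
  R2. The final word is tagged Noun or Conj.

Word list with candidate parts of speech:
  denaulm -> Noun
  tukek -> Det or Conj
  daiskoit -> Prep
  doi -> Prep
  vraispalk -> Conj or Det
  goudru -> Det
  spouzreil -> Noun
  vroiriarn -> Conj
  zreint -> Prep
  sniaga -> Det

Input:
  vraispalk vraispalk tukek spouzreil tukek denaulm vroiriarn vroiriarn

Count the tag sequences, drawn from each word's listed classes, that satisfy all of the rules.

Candidates per position — 1:vraispalk {Conj,Det}; 2:vraispalk {Conj,Det}; 3:tukek {Det,Conj}; 4:spouzreil {Noun}; 5:tukek {Det,Conj}; 6:denaulm {Noun}; 7:vroiriarn {Conj}; 8:vroiriarn {Conj}.
There are 16 candidate sequences in total.
Checking each against the rules leaves 11 sequences.
Count = 11.

11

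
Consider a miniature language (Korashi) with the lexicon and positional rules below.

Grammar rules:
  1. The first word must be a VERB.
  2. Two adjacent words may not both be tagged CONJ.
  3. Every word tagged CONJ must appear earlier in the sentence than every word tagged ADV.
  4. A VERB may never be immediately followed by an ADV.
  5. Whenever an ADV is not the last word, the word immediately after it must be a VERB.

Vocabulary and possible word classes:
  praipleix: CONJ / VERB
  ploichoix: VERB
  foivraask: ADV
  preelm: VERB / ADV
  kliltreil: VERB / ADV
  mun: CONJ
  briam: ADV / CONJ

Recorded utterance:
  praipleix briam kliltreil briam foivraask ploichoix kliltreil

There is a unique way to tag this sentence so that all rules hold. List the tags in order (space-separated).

Candidates per position — 1:praipleix {CONJ,VERB}; 2:briam {ADV,CONJ}; 3:kliltreil {VERB,ADV}; 4:briam {ADV,CONJ}; 5:foivraask {ADV}; 6:ploichoix {VERB}; 7:kliltreil {VERB,ADV}.
Word 1 cannot be CONJ — rule 1 would then fail for every completion. It is VERB.
Word 2 cannot be ADV — rule 4 would then fail for every completion. It is CONJ.
Word 3 cannot be ADV — rule 5 would then fail for every completion. It is VERB.
Word 4 cannot be ADV — rule 4 would then fail for every completion. It is CONJ.
Word 7 cannot be ADV — rule 4 would then fail for every completion. It is VERB.
The only consistent sequence is: VERB CONJ VERB CONJ ADV VERB VERB.
Verifying each rule — rule 1 ok; rule 2 ok; rule 3 ok; rule 4 ok; rule 5 ok.

VERB CONJ VERB CONJ ADV VERB VERB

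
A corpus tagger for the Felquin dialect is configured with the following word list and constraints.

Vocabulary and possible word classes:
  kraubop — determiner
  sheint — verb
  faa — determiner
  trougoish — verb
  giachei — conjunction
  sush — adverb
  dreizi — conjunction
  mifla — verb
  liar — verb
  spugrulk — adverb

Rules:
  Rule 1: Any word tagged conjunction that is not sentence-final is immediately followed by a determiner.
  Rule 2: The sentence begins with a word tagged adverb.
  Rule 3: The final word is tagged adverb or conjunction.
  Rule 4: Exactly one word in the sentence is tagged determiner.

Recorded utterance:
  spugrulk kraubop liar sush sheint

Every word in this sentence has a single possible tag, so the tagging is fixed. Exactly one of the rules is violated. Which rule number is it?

Fixed tagging: adverb determiner verb adverb verb.
Applying the rules: R1 ok, R2 ok, R3 fails, R4 ok.
Only rule 3 fails.

3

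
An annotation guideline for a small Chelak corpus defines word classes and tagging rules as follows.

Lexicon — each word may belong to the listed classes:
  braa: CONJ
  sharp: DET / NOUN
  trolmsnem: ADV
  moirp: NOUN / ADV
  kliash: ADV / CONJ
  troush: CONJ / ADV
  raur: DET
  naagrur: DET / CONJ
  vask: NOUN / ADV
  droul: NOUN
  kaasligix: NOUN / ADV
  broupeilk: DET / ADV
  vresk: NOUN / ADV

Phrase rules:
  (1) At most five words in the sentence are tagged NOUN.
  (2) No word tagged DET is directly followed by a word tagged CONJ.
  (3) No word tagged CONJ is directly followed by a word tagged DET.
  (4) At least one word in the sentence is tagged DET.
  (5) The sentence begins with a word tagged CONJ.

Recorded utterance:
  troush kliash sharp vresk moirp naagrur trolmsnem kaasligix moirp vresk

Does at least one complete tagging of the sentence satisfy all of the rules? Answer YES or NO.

YES

Candidates per position — 1:troush {CONJ,ADV}; 2:kliash {ADV,CONJ}; 3:sharp {DET,NOUN}; 4:vresk {NOUN,ADV}; 5:moirp {NOUN,ADV}; 6:naagrur {DET,CONJ}; 7:trolmsnem {ADV}; 8:kaasligix {NOUN,ADV}; 9:moirp {NOUN,ADV}; 10:vresk {NOUN,ADV}.
One satisfying assignment: CONJ ADV NOUN NOUN NOUN DET ADV ADV ADV ADV.
Verifying each rule — rule 1 ✓; rule 2 ✓; rule 3 ✓; rule 4 ✓; rule 5 ✓.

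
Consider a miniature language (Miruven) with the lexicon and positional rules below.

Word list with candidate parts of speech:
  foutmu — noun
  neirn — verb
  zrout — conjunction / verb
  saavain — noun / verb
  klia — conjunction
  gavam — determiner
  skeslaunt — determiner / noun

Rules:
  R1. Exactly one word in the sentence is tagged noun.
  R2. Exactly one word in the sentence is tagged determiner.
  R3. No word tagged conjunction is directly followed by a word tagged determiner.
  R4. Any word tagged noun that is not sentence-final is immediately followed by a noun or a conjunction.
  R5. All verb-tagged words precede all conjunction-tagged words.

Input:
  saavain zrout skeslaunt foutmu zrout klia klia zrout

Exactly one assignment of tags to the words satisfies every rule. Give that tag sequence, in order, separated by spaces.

Candidates per position — 1:saavain {noun,verb}; 2:zrout {conjunction,verb}; 3:skeslaunt {determiner,noun}; 4:foutmu {noun}; 5:zrout {conjunction,verb}; 6:klia {conjunction}; 7:klia {conjunction}; 8:zrout {conjunction,verb}.
At position 1, choosing noun makes rule 1 impossible to satisfy; hence verb.
At position 3, choosing noun makes rule 1 impossible to satisfy; hence determiner.
At position 5, choosing verb makes rule 4 impossible to satisfy; hence conjunction.
At position 8, choosing verb makes rule 5 impossible to satisfy; hence conjunction.
At position 2, choosing conjunction makes rule 3 impossible to satisfy; hence verb.
So the tagging must be: verb verb determiner noun conjunction conjunction conjunction conjunction.
Verifying each rule — rule 1 satisfied; rule 2 satisfied; rule 3 satisfied; rule 4 satisfied; rule 5 satisfied.

verb verb determiner noun conjunction conjunction conjunction conjunction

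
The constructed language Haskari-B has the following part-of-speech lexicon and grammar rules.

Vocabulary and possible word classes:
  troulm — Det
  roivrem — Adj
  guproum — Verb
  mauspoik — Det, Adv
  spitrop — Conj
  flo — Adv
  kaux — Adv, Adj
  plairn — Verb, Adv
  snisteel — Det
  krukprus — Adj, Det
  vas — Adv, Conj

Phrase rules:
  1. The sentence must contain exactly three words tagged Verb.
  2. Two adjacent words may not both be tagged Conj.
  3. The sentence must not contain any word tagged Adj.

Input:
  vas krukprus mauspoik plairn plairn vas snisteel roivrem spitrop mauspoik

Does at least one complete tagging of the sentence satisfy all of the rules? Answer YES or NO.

Candidates per position — 1:vas {Adv,Conj}; 2:krukprus {Adj,Det}; 3:mauspoik {Det,Adv}; 4:plairn {Verb,Adv}; 5:plairn {Verb,Adv}; 6:vas {Adv,Conj}; 7:snisteel {Det}; 8:roivrem {Adj}; 9:spitrop {Conj}; 10:mauspoik {Det,Adv}.
Rule 1 cannot be satisfied by any choice of tags from the lexicon.
So there is no consistent tagging.

NO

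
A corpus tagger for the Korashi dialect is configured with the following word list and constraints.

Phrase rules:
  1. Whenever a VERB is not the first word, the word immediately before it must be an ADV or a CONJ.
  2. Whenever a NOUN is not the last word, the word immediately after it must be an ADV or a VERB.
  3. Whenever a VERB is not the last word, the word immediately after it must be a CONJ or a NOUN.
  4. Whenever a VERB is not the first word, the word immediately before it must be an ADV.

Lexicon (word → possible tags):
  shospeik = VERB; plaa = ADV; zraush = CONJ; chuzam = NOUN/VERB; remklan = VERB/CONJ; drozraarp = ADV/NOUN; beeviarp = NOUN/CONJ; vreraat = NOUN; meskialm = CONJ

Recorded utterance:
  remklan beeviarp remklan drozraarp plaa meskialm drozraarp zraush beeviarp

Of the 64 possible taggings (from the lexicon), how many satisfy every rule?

Candidates per position — 1:remklan {VERB,CONJ}; 2:beeviarp {NOUN,CONJ}; 3:remklan {VERB,CONJ}; 4:drozraarp {ADV,NOUN}; 5:plaa {ADV}; 6:meskialm {CONJ}; 7:drozraarp {ADV,NOUN}; 8:zraush {CONJ}; 9:beeviarp {NOUN,CONJ}.
There are 64 candidate sequences in total.
Checking each against the rules leaves 8 sequences.
Count = 8.

8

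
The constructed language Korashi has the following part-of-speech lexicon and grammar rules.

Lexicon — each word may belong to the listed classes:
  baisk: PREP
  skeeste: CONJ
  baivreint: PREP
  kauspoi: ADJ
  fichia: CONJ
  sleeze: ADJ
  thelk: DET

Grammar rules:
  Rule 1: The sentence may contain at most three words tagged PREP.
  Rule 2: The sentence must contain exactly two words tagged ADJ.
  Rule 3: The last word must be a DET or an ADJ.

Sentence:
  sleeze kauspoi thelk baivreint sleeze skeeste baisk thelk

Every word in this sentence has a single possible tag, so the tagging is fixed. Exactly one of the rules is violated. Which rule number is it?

Fixed tagging: ADJ ADJ DET PREP ADJ CONJ PREP DET.
Checking each rule: R1 ✓, R2 ✗, R3 ✓.
Only rule 2 fails.

2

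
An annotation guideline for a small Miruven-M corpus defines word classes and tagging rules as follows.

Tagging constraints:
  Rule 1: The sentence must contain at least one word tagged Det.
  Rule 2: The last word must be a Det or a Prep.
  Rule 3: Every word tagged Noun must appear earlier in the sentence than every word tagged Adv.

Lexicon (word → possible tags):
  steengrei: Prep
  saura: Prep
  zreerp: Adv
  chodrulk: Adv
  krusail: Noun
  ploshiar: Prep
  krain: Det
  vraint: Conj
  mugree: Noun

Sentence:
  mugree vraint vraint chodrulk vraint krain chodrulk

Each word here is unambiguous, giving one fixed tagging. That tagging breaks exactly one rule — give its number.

2

Fixed tagging: Noun Conj Conj Adv Conj Det Adv.
Checking each rule: R1 ok, R2 fails, R3 ok.
Only rule 2 fails.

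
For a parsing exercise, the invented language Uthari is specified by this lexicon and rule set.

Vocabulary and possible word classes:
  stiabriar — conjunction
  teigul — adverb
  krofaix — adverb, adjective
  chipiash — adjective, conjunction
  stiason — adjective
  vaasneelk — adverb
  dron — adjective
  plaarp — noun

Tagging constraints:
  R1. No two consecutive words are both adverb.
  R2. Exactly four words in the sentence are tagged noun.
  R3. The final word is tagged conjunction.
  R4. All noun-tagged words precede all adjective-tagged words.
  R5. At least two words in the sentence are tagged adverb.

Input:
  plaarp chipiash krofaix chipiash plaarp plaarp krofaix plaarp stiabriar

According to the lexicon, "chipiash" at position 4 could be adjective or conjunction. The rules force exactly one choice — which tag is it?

Candidates per position — 1:plaarp {noun}; 2:chipiash {adjective,conjunction}; 3:krofaix {adverb,adjective}; 4:chipiash {adjective,conjunction}; 5:plaarp {noun}; 6:plaarp {noun}; 7:krofaix {adverb,adjective}; 8:plaarp {noun}; 9:stiabriar {conjunction}.
At position 2, choosing adjective makes rule 4 impossible to satisfy; hence conjunction.
At position 3, choosing adjective makes rule 4 impossible to satisfy; hence adverb.
At position 4, choosing adjective makes rule 4 impossible to satisfy; hence conjunction.
At position 7, choosing adjective makes rule 4 impossible to satisfy; hence adverb.
So the tagging must be: noun conjunction adverb conjunction noun noun adverb noun conjunction.
Check: rule 1 ✓; rule 2 ✓; rule 3 ✓; rule 4 ✓; rule 5 ✓.

conjunction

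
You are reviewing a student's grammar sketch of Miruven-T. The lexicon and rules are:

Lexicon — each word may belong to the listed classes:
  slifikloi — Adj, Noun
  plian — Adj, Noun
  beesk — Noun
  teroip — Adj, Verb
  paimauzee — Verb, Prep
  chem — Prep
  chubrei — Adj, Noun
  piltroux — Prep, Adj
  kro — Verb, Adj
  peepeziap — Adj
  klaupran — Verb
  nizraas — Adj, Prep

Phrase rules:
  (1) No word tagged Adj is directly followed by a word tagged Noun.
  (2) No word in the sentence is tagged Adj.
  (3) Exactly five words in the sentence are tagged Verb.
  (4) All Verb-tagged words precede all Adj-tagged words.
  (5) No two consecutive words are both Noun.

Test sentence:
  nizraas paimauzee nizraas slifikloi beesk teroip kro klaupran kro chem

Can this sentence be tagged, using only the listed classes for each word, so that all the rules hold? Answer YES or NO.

NO

Candidates per position — 1:nizraas {Adj,Prep}; 2:paimauzee {Verb,Prep}; 3:nizraas {Adj,Prep}; 4:slifikloi {Adj,Noun}; 5:beesk {Noun}; 6:teroip {Adj,Verb}; 7:kro {Verb,Adj}; 8:klaupran {Verb}; 9:kro {Verb,Adj}; 10:chem {Prep}.
Every candidate sequence violates at least one rule; no consistent tagging exists.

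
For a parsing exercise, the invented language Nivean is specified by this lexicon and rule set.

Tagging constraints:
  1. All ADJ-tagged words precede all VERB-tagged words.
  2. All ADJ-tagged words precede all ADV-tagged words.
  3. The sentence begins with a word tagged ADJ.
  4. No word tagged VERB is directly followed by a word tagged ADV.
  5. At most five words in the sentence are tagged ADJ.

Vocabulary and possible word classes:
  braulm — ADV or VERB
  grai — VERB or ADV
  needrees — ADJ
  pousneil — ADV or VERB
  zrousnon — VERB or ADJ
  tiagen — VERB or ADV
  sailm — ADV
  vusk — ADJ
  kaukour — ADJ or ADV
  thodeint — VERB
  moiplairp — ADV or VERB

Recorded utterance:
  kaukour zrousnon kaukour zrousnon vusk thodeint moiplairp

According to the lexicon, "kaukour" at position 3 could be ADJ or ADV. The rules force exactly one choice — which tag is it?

ADJ

Candidates per position — 1:kaukour {ADJ,ADV}; 2:zrousnon {VERB,ADJ}; 3:kaukour {ADJ,ADV}; 4:zrousnon {VERB,ADJ}; 5:vusk {ADJ}; 6:thodeint {VERB}; 7:moiplairp {ADV,VERB}.
Position 1: tagging it ADV would leave rule 2 unsatisfiable, so it must be ADJ.
Position 2: tagging it VERB would leave rule 1 unsatisfiable, so it must be ADJ.
Position 3: tagging it ADV would leave rule 2 unsatisfiable, so it must be ADJ.
Position 4: tagging it VERB would leave rule 1 unsatisfiable, so it must be ADJ.
Position 7: tagging it ADV would leave rule 4 unsatisfiable, so it must be VERB.
So the tagging must be: ADJ ADJ ADJ ADJ ADJ VERB VERB.
Check: rule 1 ✓; rule 2 ✓; rule 3 ✓; rule 4 ✓; rule 5 ✓.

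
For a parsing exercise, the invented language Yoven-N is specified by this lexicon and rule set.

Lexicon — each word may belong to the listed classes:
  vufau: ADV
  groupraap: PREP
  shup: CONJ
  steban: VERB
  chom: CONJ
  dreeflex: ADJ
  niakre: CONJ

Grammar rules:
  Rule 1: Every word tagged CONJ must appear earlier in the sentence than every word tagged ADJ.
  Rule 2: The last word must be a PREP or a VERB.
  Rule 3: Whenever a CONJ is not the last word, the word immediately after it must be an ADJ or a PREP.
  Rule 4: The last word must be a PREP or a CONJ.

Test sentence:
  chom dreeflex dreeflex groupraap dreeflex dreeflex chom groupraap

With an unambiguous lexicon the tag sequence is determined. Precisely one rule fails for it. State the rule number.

Fixed tagging: CONJ ADJ ADJ PREP ADJ ADJ CONJ PREP.
Applying the rules: R1 ✗, R2 ✓, R3 ✓, R4 ✓.
Only rule 1 fails.

1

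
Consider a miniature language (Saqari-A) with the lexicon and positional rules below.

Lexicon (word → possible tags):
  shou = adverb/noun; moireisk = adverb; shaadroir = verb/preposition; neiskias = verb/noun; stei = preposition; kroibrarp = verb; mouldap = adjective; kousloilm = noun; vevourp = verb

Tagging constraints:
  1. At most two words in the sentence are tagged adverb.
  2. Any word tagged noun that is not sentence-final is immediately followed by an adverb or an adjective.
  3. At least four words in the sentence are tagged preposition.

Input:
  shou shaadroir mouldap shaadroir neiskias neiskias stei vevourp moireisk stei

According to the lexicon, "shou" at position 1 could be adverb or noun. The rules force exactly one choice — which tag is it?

Candidates per position — 1:shou {adverb,noun}; 2:shaadroir {verb,preposition}; 3:mouldap {adjective}; 4:shaadroir {verb,preposition}; 5:neiskias {verb,noun}; 6:neiskias {verb,noun}; 7:stei {preposition}; 8:vevourp {verb}; 9:moireisk {adverb}; 10:stei {preposition}.
Position 1: noun is ruled out by rule 2; that leaves adverb.
Position 2: verb is ruled out by rule 3; that leaves preposition.
Position 4: verb is ruled out by rule 3; that leaves preposition.
Position 5: noun is ruled out by rule 2; that leaves verb.
Position 6: noun is ruled out by rule 2; that leaves verb.
So the tagging must be: adverb preposition adjective preposition verb verb preposition verb adverb preposition.
Checking: rule 1 holds; rule 2 holds; rule 3 holds.

adverb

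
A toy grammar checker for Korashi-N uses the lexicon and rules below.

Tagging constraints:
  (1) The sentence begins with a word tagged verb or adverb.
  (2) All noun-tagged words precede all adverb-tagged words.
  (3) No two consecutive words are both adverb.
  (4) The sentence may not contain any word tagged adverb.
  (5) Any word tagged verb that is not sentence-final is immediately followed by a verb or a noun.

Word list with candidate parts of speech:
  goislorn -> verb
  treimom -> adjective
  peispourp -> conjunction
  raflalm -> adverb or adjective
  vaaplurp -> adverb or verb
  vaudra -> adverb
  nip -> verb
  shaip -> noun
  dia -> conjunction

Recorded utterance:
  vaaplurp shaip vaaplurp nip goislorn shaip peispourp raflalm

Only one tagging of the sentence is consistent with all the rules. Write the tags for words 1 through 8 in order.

verb noun verb verb verb noun conjunction adjective

Candidates per position — 1:vaaplurp {adverb,verb}; 2:shaip {noun}; 3:vaaplurp {adverb,verb}; 4:nip {verb}; 5:goislorn {verb}; 6:shaip {noun}; 7:peispourp {conjunction}; 8:raflalm {adverb,adjective}.
At position 1, choosing adverb makes rule 2 impossible to satisfy; hence verb.
At position 3, choosing adverb makes rule 2 impossible to satisfy; hence verb.
At position 8, choosing adverb makes rule 4 impossible to satisfy; hence adjective.
So the tagging must be: verb noun verb verb verb noun conjunction adjective.
Rule-by-rule: rule 1 satisfied; rule 2 satisfied; rule 3 satisfied; rule 4 satisfied; rule 5 satisfied.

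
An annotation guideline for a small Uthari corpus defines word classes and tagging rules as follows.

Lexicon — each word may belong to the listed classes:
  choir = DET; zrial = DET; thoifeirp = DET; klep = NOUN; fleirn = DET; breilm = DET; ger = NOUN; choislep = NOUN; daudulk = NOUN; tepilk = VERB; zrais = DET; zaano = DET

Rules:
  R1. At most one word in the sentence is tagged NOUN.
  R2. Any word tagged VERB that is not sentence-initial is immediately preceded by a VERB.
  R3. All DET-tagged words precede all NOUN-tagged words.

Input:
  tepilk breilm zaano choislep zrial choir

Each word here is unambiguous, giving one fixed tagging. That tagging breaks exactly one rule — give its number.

Fixed tagging: VERB DET DET NOUN DET DET.
Rule check: R1 holds, R2 holds, R3 violated.
Only rule 3 fails.

3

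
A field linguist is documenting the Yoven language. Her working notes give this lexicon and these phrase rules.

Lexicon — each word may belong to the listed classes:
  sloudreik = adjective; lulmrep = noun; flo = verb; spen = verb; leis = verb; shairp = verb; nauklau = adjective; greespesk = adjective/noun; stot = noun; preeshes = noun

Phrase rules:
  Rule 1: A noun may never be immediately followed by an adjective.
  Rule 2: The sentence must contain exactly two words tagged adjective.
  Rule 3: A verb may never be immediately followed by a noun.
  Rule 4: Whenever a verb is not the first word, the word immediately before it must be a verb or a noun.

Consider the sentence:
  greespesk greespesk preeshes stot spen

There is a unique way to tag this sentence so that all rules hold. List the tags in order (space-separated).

Candidates per position — 1:greespesk {adjective,noun}; 2:greespesk {adjective,noun}; 3:preeshes {noun}; 4:stot {noun}; 5:spen {verb}.
Position 1: noun is ruled out by rule 2; that leaves adjective.
Position 2: noun is ruled out by rule 2; that leaves adjective.
The only consistent sequence is: adjective adjective noun noun verb.
Check: rule 1 ✓; rule 2 ✓; rule 3 ✓; rule 4 ✓.

adjective adjective noun noun verb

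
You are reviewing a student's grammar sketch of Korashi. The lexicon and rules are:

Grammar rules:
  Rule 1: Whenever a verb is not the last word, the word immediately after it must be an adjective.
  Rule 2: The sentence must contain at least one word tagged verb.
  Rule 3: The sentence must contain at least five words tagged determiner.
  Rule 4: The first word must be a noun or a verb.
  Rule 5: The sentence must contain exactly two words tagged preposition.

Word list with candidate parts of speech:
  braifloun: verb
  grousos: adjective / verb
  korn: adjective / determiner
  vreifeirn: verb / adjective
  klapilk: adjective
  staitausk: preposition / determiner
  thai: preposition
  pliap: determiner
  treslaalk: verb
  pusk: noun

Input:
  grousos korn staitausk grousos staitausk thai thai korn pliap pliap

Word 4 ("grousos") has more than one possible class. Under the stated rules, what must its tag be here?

adjective

Candidates per position — 1:grousos {adjective,verb}; 2:korn {adjective,determiner}; 3:staitausk {preposition,determiner}; 4:grousos {adjective,verb}; 5:staitausk {preposition,determiner}; 6:thai {preposition}; 7:thai {preposition}; 8:korn {adjective,determiner}; 9:pliap {determiner}; 10:pliap {determiner}.
If word 1 were adjective, no tagging could satisfy rule 4; so word 1 is verb.
If word 2 were determiner, no tagging could satisfy rule 1; so word 2 is adjective.
If word 3 were preposition, no tagging could satisfy rule 3; so word 3 is determiner.
If word 4 were verb, no tagging could satisfy rule 1; so word 4 is adjective.
If word 5 were preposition, no tagging could satisfy rule 3; so word 5 is determiner.
If word 8 were adjective, no tagging could satisfy rule 3; so word 8 is determiner.
So the tagging must be: verb adjective determiner adjective determiner preposition preposition determiner determiner determiner.
Check: rule 1 ✓; rule 2 ✓; rule 3 ✓; rule 4 ✓; rule 5 ✓.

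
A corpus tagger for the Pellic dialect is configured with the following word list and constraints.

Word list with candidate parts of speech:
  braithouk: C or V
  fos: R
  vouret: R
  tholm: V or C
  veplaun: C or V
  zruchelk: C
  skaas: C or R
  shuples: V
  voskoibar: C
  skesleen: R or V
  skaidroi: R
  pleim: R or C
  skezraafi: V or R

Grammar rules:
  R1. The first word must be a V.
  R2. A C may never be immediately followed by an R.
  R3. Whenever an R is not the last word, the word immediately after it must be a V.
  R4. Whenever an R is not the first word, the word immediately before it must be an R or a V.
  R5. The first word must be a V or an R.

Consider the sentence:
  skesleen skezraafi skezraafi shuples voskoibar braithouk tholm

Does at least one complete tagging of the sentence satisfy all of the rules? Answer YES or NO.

YES

Candidates per position — 1:skesleen {R,V}; 2:skezraafi {V,R}; 3:skezraafi {V,R}; 4:shuples {V}; 5:voskoibar {C}; 6:braithouk {C,V}; 7:tholm {V,C}.
One satisfying assignment: V V V V C C V.
Checking: rule 1 ✓; rule 2 ✓; rule 3 ✓; rule 4 ✓; rule 5 ✓.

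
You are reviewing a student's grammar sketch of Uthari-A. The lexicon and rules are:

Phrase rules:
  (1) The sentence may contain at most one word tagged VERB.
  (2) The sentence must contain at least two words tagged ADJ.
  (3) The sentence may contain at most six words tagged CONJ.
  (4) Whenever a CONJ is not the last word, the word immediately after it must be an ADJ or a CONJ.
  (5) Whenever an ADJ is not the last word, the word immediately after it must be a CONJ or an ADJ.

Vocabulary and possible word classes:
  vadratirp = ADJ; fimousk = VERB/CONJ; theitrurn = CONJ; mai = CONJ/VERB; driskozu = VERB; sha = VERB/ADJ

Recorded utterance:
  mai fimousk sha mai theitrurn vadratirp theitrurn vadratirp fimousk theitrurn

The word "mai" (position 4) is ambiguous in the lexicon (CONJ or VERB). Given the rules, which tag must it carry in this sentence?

CONJ

Candidates per position — 1:mai {CONJ,VERB}; 2:fimousk {VERB,CONJ}; 3:sha {VERB,ADJ}; 4:mai {CONJ,VERB}; 5:theitrurn {CONJ}; 6:vadratirp {ADJ}; 7:theitrurn {CONJ}; 8:vadratirp {ADJ}; 9:fimousk {VERB,CONJ}; 10:theitrurn {CONJ}.
Position 9: VERB is ruled out by rule 5; that leaves CONJ.
Position 4: the remaining choice is settled jointly with positions 1, 2, 3 — only CONJ at position 4 is part of a tagging that satisfies every rule.
The unique satisfying tagging is: VERB CONJ ADJ CONJ CONJ ADJ CONJ ADJ CONJ CONJ.
Check: rule 1 holds; rule 2 holds; rule 3 holds; rule 4 holds; rule 5 holds.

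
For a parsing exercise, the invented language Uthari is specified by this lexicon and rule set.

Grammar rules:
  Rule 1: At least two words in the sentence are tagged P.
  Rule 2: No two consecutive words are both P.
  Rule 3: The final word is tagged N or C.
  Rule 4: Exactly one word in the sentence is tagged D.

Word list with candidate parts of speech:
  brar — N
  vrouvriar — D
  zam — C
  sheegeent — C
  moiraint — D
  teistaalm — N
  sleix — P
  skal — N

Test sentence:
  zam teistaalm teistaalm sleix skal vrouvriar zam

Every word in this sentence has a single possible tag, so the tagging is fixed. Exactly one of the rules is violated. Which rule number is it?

1

Fixed tagging: C N N P N D C.
Checking each rule: R1 ✗, R2 ✓, R3 ✓, R4 ✓.
Only rule 1 fails.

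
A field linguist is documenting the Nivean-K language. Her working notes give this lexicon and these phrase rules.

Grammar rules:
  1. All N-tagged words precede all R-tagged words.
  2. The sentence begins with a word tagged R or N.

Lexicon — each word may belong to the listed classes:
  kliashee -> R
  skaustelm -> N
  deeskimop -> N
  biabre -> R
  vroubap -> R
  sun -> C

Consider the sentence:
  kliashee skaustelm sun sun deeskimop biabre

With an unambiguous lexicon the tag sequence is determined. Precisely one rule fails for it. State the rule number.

1

Fixed tagging: R N C C N R.
Checking each rule: R1 violated, R2 holds.
Only rule 1 fails.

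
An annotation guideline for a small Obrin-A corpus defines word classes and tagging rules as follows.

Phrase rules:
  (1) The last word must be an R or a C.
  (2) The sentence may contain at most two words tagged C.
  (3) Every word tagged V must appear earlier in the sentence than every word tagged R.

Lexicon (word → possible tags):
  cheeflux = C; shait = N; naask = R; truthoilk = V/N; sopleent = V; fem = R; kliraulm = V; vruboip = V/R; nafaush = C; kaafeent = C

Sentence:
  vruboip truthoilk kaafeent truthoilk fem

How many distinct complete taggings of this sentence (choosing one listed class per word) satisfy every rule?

5

Candidates per position — 1:vruboip {V,R}; 2:truthoilk {V,N}; 3:kaafeent {C}; 4:truthoilk {V,N}; 5:fem {R}.
There are 8 candidate sequences in total.
The sequences that satisfy every rule: V V C V R; V V C N R; V N C V R; V N C N R; R N C N R.
Count = 5.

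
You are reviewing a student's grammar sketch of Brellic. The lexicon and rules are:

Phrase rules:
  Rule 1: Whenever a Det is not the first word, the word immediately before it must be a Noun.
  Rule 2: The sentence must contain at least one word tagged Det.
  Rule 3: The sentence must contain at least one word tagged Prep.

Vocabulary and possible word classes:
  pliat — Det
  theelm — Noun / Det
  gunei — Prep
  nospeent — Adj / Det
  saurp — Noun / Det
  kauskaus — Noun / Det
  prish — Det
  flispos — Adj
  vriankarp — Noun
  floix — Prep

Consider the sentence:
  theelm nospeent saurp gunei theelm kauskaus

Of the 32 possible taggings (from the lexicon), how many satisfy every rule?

Candidates per position — 1:theelm {Noun,Det}; 2:nospeent {Adj,Det}; 3:saurp {Noun,Det}; 4:gunei {Prep}; 5:theelm {Noun,Det}; 6:kauskaus {Noun,Det}.
There are 32 candidate sequences in total.
The sequences that satisfy every rule: Noun Adj Noun Prep Noun Det; Noun Det Noun Prep Noun Noun; Noun Det Noun Prep Noun Det; Det Adj Noun Prep Noun Noun; Det Adj Noun Prep Noun Det.
Count = 5.

5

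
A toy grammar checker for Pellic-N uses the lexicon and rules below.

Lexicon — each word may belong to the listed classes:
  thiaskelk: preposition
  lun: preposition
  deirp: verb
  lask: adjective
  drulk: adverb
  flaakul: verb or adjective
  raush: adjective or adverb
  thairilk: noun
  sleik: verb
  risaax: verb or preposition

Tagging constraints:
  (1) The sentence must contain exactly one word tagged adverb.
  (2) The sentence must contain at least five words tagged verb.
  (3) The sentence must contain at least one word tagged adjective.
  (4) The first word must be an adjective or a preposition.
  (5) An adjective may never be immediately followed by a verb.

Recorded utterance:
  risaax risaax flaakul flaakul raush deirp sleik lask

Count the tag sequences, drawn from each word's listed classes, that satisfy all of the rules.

1

Candidates per position — 1:risaax {verb,preposition}; 2:risaax {verb,preposition}; 3:flaakul {verb,adjective}; 4:flaakul {verb,adjective}; 5:raush {adjective,adverb}; 6:deirp {verb}; 7:sleik {verb}; 8:lask {adjective}.
There are 32 candidate sequences in total.
The sequences that satisfy every rule: preposition verb verb verb adverb verb verb adjective.
Count = 1.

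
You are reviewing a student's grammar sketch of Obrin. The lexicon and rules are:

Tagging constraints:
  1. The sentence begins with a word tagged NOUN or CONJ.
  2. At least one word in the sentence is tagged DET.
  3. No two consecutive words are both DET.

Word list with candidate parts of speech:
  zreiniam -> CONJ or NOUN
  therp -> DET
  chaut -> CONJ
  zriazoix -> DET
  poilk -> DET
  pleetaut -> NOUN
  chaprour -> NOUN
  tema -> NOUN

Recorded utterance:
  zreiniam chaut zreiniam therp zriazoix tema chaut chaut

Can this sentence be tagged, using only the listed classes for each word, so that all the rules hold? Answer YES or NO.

Candidates per position — 1:zreiniam {CONJ,NOUN}; 2:chaut {CONJ}; 3:zreiniam {CONJ,NOUN}; 4:therp {DET}; 5:zriazoix {DET}; 6:tema {NOUN}; 7:chaut {CONJ}; 8:chaut {CONJ}.
Rule 3 cannot be satisfied by any choice of tags from the lexicon.
So there is no consistent tagging.

NO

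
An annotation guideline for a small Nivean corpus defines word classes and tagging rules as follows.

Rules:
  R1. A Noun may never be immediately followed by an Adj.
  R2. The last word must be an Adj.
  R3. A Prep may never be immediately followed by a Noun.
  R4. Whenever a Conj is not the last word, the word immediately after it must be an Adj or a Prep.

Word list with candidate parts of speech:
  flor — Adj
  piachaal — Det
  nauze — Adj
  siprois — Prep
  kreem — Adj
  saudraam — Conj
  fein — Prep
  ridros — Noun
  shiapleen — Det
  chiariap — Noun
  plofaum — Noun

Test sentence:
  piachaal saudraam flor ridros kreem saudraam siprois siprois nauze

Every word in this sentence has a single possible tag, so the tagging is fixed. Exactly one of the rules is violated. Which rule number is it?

1

Fixed tagging: Det Conj Adj Noun Adj Conj Prep Prep Adj.
Rule check: R1 ✗, R2 ✓, R3 ✓, R4 ✓.
Only rule 1 fails.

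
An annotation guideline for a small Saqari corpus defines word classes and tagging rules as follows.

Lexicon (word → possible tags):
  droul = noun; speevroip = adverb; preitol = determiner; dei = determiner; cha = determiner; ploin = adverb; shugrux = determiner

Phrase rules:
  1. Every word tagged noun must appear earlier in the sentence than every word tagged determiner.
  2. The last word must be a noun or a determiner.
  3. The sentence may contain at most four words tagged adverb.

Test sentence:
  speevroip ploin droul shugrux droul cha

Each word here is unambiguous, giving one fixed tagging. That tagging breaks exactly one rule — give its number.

Fixed tagging: adverb adverb noun determiner noun determiner.
Applying the rules: R1 fails, R2 ok, R3 ok.
Only rule 1 fails.

1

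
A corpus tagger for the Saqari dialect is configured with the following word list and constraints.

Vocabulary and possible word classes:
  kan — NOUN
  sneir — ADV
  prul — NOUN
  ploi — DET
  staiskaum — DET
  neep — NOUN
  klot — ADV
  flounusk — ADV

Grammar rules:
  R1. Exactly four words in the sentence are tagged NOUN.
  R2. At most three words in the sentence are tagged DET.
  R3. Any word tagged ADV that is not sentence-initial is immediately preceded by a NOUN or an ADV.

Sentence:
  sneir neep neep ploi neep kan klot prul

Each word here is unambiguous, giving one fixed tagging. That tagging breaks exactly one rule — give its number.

Fixed tagging: ADV NOUN NOUN DET NOUN NOUN ADV NOUN.
Applying the rules: R1 fails, R2 ok, R3 ok.
Only rule 1 fails.

1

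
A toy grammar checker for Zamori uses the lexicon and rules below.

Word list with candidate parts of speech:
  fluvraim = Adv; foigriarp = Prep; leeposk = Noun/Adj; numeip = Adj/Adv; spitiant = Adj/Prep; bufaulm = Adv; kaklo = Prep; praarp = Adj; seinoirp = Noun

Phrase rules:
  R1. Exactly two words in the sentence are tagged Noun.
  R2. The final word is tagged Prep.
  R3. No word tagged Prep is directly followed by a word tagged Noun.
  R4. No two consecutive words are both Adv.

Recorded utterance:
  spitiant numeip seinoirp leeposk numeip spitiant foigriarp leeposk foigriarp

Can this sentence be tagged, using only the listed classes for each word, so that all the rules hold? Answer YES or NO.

YES

Candidates per position — 1:spitiant {Adj,Prep}; 2:numeip {Adj,Adv}; 3:seinoirp {Noun}; 4:leeposk {Noun,Adj}; 5:numeip {Adj,Adv}; 6:spitiant {Adj,Prep}; 7:foigriarp {Prep}; 8:leeposk {Noun,Adj}; 9:foigriarp {Prep}.
One satisfying assignment: Adj Adv Noun Noun Adj Prep Prep Adj Prep.
Rule-by-rule: rule 1 satisfied; rule 2 satisfied; rule 3 satisfied; rule 4 satisfied.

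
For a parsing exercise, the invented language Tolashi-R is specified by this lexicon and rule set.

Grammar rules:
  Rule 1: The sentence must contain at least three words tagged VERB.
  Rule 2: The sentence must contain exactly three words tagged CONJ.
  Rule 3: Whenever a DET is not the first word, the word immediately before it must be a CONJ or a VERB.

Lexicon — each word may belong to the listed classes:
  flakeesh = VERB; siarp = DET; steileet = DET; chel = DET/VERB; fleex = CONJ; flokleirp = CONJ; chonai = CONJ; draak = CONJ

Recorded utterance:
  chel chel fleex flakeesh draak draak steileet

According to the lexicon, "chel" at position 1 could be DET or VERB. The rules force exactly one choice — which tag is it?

Candidates per position — 1:chel {DET,VERB}; 2:chel {DET,VERB}; 3:fleex {CONJ}; 4:flakeesh {VERB}; 5:draak {CONJ}; 6:draak {CONJ}; 7:steileet {DET}.
At position 1, choosing DET makes rule 1 impossible to satisfy; hence VERB.
At position 2, choosing DET makes rule 1 impossible to satisfy; hence VERB.
The unique satisfying tagging is: VERB VERB CONJ VERB CONJ CONJ DET.
Check: rule 1 ✓; rule 2 ✓; rule 3 ✓.

VERB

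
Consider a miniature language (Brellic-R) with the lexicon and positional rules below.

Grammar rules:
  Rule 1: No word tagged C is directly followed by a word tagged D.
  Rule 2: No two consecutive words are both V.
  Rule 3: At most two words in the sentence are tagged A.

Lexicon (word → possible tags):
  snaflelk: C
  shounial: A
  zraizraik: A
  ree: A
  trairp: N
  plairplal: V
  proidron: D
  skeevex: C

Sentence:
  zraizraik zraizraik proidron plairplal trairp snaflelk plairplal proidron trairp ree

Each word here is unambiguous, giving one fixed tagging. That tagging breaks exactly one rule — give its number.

3

Fixed tagging: A A D V N C V D N A.
Applying the rules: R1 ✓, R2 ✓, R3 ✗.
Only rule 3 fails.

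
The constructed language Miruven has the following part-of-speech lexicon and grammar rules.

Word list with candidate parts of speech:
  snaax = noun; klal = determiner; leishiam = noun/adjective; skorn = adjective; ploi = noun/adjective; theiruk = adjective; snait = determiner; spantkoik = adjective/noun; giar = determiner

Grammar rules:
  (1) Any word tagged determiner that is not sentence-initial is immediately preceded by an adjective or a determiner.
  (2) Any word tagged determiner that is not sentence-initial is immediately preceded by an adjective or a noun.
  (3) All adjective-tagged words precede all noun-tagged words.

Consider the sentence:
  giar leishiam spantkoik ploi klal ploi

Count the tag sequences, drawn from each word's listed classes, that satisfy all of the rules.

Candidates per position — 1:giar {determiner}; 2:leishiam {noun,adjective}; 3:spantkoik {adjective,noun}; 4:ploi {noun,adjective}; 5:klal {determiner}; 6:ploi {noun,adjective}.
There are 16 candidate sequences in total.
The sequences that satisfy every rule: determiner adjective adjective adjective determiner noun; determiner adjective adjective adjective determiner adjective.
Count = 2.

2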